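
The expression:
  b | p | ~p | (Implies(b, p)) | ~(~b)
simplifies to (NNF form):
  True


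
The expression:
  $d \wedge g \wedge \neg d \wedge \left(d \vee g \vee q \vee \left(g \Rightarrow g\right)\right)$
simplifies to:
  $\text{False}$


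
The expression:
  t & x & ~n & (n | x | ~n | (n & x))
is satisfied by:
  {t: True, x: True, n: False}


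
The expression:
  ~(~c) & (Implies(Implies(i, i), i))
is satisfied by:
  {c: True, i: True}


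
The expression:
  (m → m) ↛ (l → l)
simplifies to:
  False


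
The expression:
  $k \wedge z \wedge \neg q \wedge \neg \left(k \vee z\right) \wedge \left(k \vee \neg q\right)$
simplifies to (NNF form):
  $\text{False}$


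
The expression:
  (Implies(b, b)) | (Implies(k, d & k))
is always true.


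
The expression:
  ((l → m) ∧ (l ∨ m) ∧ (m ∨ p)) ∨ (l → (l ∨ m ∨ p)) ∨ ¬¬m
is always true.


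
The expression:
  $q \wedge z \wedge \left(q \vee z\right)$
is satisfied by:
  {z: True, q: True}


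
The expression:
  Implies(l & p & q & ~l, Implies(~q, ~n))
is always true.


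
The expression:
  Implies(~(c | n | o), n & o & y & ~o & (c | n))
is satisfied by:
  {n: True, o: True, c: True}
  {n: True, o: True, c: False}
  {n: True, c: True, o: False}
  {n: True, c: False, o: False}
  {o: True, c: True, n: False}
  {o: True, c: False, n: False}
  {c: True, o: False, n: False}


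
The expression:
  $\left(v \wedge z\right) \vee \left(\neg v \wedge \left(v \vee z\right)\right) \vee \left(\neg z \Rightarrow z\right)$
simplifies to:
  $z$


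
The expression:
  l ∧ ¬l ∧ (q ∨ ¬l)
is never true.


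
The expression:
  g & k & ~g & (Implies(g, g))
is never true.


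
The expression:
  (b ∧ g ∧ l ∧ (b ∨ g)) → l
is always true.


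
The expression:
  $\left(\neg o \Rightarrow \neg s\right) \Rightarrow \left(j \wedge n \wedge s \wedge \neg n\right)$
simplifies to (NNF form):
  $s \wedge \neg o$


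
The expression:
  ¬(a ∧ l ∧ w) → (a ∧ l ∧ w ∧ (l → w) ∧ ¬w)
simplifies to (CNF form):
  a ∧ l ∧ w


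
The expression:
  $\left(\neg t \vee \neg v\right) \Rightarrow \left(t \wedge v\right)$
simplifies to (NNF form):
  $t \wedge v$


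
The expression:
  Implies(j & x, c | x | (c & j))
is always true.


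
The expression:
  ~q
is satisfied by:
  {q: False}


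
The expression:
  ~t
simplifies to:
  ~t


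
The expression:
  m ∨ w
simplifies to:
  m ∨ w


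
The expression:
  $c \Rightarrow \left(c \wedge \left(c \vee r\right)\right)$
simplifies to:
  $\text{True}$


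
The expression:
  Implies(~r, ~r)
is always true.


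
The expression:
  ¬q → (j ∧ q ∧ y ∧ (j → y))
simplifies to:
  q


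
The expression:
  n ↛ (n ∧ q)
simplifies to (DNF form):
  n ∧ ¬q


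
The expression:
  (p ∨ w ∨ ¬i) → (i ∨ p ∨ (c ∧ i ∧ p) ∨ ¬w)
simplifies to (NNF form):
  i ∨ p ∨ ¬w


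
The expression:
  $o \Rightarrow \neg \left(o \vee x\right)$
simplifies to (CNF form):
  $\neg o$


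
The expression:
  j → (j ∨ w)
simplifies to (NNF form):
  True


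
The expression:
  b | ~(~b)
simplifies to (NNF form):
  b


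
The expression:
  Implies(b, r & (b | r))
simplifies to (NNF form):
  r | ~b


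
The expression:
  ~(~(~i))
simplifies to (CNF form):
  ~i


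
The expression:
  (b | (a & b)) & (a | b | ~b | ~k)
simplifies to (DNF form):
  b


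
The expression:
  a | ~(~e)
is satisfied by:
  {a: True, e: True}
  {a: True, e: False}
  {e: True, a: False}


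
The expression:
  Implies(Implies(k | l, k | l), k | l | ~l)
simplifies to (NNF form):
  True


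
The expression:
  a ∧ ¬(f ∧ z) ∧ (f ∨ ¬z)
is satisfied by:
  {a: True, z: False}


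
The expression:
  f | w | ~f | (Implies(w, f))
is always true.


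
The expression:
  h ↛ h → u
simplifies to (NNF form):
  True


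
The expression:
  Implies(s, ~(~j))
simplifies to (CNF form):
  j | ~s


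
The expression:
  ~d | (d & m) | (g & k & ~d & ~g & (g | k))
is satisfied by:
  {m: True, d: False}
  {d: False, m: False}
  {d: True, m: True}


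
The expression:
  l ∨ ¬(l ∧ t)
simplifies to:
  True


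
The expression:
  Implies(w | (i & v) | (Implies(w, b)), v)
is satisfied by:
  {v: True}


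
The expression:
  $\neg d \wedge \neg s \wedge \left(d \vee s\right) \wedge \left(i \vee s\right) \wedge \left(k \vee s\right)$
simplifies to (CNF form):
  $\text{False}$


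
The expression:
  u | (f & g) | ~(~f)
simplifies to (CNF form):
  f | u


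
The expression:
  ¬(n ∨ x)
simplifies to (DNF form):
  ¬n ∧ ¬x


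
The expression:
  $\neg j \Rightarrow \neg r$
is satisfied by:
  {j: True, r: False}
  {r: False, j: False}
  {r: True, j: True}


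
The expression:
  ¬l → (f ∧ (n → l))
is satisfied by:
  {l: True, f: True, n: False}
  {l: True, n: False, f: False}
  {l: True, f: True, n: True}
  {l: True, n: True, f: False}
  {f: True, n: False, l: False}


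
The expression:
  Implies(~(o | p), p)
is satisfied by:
  {o: True, p: True}
  {o: True, p: False}
  {p: True, o: False}


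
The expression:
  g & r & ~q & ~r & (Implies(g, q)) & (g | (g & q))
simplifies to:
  False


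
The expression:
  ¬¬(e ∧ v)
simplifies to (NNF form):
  e ∧ v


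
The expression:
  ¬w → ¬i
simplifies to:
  w ∨ ¬i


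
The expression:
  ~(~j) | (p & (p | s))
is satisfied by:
  {p: True, j: True}
  {p: True, j: False}
  {j: True, p: False}


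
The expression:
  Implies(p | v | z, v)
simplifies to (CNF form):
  (v | ~p) & (v | ~z)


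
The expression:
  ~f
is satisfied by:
  {f: False}


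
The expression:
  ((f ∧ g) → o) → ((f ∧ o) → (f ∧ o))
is always true.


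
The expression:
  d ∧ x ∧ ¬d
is never true.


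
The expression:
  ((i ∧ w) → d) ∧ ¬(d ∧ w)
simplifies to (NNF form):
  (¬d ∧ ¬i) ∨ ¬w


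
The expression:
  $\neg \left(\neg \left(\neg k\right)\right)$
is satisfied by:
  {k: False}


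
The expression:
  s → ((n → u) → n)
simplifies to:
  n ∨ ¬s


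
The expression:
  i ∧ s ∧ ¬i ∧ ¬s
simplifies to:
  False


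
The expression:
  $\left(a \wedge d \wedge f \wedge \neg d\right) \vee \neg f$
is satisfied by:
  {f: False}


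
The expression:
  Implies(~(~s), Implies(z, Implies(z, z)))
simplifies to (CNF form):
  True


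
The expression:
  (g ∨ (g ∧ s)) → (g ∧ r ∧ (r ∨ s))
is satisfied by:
  {r: True, g: False}
  {g: False, r: False}
  {g: True, r: True}


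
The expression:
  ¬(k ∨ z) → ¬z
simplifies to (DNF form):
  True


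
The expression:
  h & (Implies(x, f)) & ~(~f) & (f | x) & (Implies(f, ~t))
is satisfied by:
  {h: True, f: True, t: False}


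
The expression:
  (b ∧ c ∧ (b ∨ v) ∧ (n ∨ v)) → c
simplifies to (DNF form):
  True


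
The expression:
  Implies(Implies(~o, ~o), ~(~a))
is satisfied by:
  {a: True}


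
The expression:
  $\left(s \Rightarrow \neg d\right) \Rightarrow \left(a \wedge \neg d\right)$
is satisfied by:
  {a: True, s: True, d: False}
  {a: True, s: False, d: False}
  {a: True, d: True, s: True}
  {d: True, s: True, a: False}


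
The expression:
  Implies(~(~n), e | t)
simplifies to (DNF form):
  e | t | ~n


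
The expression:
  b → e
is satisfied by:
  {e: True, b: False}
  {b: False, e: False}
  {b: True, e: True}


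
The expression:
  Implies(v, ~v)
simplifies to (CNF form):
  ~v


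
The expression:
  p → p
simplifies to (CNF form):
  True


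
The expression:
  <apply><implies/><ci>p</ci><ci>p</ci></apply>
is always true.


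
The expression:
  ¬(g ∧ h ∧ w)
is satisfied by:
  {h: False, g: False, w: False}
  {w: True, h: False, g: False}
  {g: True, h: False, w: False}
  {w: True, g: True, h: False}
  {h: True, w: False, g: False}
  {w: True, h: True, g: False}
  {g: True, h: True, w: False}


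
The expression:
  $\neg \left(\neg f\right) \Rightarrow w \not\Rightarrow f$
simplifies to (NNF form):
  $\neg f$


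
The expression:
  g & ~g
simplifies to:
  False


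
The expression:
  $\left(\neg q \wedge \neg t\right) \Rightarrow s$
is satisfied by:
  {t: True, q: True, s: True}
  {t: True, q: True, s: False}
  {t: True, s: True, q: False}
  {t: True, s: False, q: False}
  {q: True, s: True, t: False}
  {q: True, s: False, t: False}
  {s: True, q: False, t: False}


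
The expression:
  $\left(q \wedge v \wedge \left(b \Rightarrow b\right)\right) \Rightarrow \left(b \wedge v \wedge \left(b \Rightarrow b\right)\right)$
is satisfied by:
  {b: True, v: False, q: False}
  {v: False, q: False, b: False}
  {b: True, q: True, v: False}
  {q: True, v: False, b: False}
  {b: True, v: True, q: False}
  {v: True, b: False, q: False}
  {b: True, q: True, v: True}


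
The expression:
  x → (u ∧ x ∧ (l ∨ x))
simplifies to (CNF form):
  u ∨ ¬x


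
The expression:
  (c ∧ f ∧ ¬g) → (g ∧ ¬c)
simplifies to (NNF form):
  g ∨ ¬c ∨ ¬f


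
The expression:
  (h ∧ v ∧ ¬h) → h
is always true.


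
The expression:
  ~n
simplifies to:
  ~n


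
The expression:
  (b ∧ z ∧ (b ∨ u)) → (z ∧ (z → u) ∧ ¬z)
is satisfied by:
  {z: False, b: False}
  {b: True, z: False}
  {z: True, b: False}


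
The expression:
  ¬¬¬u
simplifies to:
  ¬u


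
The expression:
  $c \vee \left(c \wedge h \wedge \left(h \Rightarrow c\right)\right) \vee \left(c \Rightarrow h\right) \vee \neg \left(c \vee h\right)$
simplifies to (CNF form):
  $\text{True}$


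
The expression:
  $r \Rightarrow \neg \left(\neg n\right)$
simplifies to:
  $n \vee \neg r$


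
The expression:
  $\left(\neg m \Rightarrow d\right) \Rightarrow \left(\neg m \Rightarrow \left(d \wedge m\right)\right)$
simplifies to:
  $m \vee \neg d$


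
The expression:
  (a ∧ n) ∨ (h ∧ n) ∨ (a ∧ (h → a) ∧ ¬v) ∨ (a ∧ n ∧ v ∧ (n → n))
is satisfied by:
  {h: True, n: True, a: True, v: False}
  {n: True, a: True, v: False, h: False}
  {h: True, n: True, v: True, a: True}
  {n: True, v: True, a: True, h: False}
  {n: True, h: True, a: False, v: False}
  {n: True, v: True, h: True, a: False}
  {h: True, a: True, v: False, n: False}
  {a: True, h: False, v: False, n: False}


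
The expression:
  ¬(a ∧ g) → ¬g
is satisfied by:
  {a: True, g: False}
  {g: False, a: False}
  {g: True, a: True}


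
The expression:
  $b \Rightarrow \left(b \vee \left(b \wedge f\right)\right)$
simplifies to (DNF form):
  $\text{True}$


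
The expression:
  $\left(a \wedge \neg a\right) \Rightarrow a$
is always true.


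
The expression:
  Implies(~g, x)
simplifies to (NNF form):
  g | x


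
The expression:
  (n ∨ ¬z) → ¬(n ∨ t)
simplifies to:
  ¬n ∧ (z ∨ ¬t)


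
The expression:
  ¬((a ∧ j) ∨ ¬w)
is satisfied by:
  {w: True, a: False, j: False}
  {j: True, w: True, a: False}
  {a: True, w: True, j: False}


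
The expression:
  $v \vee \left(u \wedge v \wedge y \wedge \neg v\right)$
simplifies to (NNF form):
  $v$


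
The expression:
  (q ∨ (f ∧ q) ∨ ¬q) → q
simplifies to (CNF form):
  q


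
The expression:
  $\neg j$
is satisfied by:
  {j: False}


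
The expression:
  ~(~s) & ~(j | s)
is never true.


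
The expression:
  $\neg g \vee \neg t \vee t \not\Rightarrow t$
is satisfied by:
  {g: False, t: False}
  {t: True, g: False}
  {g: True, t: False}


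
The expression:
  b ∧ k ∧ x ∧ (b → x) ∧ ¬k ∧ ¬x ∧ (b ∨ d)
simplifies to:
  False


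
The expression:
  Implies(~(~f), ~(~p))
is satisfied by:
  {p: True, f: False}
  {f: False, p: False}
  {f: True, p: True}


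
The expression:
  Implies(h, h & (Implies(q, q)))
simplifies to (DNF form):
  True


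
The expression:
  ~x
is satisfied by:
  {x: False}


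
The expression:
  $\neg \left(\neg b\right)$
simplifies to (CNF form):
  $b$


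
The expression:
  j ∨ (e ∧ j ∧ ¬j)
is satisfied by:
  {j: True}


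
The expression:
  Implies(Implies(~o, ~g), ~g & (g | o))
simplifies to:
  (g & ~o) | (o & ~g)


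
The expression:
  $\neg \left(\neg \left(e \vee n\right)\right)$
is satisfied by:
  {n: True, e: True}
  {n: True, e: False}
  {e: True, n: False}


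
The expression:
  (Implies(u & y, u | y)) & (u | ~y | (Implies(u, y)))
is always true.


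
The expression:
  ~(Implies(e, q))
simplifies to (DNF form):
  e & ~q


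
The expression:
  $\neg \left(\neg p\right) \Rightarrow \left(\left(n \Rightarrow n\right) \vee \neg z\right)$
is always true.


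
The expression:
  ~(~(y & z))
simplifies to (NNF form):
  y & z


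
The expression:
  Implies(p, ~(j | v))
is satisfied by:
  {v: False, p: False, j: False}
  {j: True, v: False, p: False}
  {v: True, j: False, p: False}
  {j: True, v: True, p: False}
  {p: True, j: False, v: False}


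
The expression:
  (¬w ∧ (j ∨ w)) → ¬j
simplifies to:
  w ∨ ¬j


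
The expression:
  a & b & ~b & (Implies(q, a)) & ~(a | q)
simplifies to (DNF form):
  False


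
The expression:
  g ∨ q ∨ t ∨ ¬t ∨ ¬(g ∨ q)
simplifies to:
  True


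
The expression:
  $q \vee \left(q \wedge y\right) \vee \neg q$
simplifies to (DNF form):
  $\text{True}$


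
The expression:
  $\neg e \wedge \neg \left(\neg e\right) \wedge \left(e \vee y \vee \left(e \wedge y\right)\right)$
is never true.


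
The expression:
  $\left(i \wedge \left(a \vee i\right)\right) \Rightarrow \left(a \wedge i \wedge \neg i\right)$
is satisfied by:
  {i: False}


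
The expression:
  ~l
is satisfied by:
  {l: False}


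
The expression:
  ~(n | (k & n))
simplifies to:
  ~n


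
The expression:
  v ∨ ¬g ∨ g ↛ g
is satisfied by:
  {v: True, g: False}
  {g: False, v: False}
  {g: True, v: True}


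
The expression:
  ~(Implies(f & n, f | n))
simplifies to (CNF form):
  False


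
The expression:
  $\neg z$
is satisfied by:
  {z: False}


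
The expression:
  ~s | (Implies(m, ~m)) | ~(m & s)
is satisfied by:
  {s: False, m: False}
  {m: True, s: False}
  {s: True, m: False}


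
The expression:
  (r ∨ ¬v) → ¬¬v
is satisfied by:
  {v: True}


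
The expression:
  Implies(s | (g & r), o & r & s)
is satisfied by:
  {o: True, r: False, s: False, g: False}
  {g: False, r: False, o: False, s: False}
  {g: True, o: True, r: False, s: False}
  {g: True, r: False, o: False, s: False}
  {o: True, r: True, g: False, s: False}
  {r: True, g: False, o: False, s: False}
  {s: True, o: True, r: True, g: False}
  {s: True, g: True, o: True, r: True}


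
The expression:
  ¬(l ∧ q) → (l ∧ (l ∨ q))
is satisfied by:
  {l: True}


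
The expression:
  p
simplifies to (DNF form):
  p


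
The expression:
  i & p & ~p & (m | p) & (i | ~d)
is never true.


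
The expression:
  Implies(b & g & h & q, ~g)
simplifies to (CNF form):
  ~b | ~g | ~h | ~q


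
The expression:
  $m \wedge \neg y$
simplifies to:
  $m \wedge \neg y$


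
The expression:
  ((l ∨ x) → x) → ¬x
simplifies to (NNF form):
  ¬x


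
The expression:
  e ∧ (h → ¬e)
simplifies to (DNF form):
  e ∧ ¬h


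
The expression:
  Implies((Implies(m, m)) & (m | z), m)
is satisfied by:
  {m: True, z: False}
  {z: False, m: False}
  {z: True, m: True}


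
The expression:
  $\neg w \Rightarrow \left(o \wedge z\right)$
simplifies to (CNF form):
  $\left(o \vee w\right) \wedge \left(w \vee z\right)$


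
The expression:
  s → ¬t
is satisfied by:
  {s: False, t: False}
  {t: True, s: False}
  {s: True, t: False}


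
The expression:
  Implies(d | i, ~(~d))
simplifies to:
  d | ~i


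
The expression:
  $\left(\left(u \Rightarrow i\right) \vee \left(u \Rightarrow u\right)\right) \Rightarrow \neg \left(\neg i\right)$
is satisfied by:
  {i: True}


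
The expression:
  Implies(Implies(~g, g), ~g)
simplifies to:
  ~g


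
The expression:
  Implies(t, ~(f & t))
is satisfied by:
  {t: False, f: False}
  {f: True, t: False}
  {t: True, f: False}


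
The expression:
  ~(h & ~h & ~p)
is always true.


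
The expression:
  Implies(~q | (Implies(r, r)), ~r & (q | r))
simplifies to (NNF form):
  q & ~r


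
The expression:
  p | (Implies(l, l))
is always true.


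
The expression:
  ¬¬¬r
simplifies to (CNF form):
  ¬r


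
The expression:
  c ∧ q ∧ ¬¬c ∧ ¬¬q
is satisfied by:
  {c: True, q: True}


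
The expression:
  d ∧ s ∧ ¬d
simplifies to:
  False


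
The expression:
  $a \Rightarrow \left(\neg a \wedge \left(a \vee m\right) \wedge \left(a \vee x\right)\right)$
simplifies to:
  $\neg a$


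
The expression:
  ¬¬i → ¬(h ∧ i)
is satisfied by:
  {h: False, i: False}
  {i: True, h: False}
  {h: True, i: False}


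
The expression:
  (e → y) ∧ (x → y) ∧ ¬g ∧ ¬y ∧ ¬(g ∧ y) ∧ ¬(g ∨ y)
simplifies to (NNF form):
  ¬e ∧ ¬g ∧ ¬x ∧ ¬y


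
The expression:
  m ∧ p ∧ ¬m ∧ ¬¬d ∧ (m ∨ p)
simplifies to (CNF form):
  False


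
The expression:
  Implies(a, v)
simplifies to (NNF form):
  v | ~a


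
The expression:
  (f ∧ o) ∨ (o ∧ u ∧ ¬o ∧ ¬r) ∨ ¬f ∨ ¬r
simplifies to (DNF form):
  o ∨ ¬f ∨ ¬r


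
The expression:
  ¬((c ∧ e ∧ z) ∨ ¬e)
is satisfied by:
  {e: True, c: False, z: False}
  {z: True, e: True, c: False}
  {c: True, e: True, z: False}


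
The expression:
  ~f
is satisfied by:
  {f: False}


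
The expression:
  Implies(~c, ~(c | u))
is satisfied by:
  {c: True, u: False}
  {u: False, c: False}
  {u: True, c: True}


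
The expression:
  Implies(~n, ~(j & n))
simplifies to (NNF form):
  True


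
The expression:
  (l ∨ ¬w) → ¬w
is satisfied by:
  {l: False, w: False}
  {w: True, l: False}
  {l: True, w: False}


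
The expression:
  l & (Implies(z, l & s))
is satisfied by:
  {s: True, l: True, z: False}
  {l: True, z: False, s: False}
  {z: True, s: True, l: True}


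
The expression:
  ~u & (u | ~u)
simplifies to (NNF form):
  ~u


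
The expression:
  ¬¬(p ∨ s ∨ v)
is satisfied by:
  {p: True, v: True, s: True}
  {p: True, v: True, s: False}
  {p: True, s: True, v: False}
  {p: True, s: False, v: False}
  {v: True, s: True, p: False}
  {v: True, s: False, p: False}
  {s: True, v: False, p: False}


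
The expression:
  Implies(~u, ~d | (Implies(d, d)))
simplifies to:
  True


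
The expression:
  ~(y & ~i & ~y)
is always true.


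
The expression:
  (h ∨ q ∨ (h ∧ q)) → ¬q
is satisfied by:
  {q: False}


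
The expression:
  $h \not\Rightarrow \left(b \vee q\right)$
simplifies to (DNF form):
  $h \wedge \neg b \wedge \neg q$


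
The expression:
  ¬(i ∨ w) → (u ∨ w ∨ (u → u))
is always true.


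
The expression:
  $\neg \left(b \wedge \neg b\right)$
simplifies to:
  $\text{True}$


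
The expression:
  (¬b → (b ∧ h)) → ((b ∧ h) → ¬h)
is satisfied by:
  {h: False, b: False}
  {b: True, h: False}
  {h: True, b: False}


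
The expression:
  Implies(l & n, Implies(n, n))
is always true.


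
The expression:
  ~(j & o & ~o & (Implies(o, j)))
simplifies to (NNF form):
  True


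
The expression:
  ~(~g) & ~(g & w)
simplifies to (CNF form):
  g & ~w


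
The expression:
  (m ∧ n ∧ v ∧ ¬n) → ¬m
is always true.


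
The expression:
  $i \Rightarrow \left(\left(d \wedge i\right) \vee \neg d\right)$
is always true.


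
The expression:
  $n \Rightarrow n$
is always true.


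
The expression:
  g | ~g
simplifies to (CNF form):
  True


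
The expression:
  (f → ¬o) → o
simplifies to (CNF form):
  o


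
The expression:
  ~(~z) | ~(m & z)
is always true.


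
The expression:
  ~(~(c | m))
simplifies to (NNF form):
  c | m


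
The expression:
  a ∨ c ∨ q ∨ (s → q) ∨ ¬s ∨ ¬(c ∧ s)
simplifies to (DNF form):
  True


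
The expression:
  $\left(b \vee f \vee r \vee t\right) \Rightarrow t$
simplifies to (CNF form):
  $\left(t \vee \neg b\right) \wedge \left(t \vee \neg f\right) \wedge \left(t \vee \neg r\right)$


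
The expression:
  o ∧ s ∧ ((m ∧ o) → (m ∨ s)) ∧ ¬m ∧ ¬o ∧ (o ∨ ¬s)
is never true.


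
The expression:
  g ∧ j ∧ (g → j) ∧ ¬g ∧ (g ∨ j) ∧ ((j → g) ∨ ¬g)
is never true.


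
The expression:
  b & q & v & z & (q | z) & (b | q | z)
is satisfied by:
  {z: True, b: True, q: True, v: True}


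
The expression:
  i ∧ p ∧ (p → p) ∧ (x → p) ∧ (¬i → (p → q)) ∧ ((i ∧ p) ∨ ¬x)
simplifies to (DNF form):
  i ∧ p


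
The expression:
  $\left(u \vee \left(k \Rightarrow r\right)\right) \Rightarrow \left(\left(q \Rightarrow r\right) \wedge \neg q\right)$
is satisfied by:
  {k: True, u: False, q: False, r: False}
  {k: False, u: False, q: False, r: False}
  {r: True, k: True, u: False, q: False}
  {r: True, k: False, u: False, q: False}
  {u: True, k: True, r: False, q: False}
  {u: True, r: False, k: False, q: False}
  {r: True, u: True, k: True, q: False}
  {r: True, u: True, k: False, q: False}
  {q: True, u: False, k: True, r: False}


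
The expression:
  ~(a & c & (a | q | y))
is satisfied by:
  {c: False, a: False}
  {a: True, c: False}
  {c: True, a: False}


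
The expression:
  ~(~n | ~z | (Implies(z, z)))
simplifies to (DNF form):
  False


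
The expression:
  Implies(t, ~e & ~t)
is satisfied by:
  {t: False}


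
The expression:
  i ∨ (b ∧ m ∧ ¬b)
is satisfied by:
  {i: True}


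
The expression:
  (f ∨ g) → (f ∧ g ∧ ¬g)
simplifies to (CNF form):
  ¬f ∧ ¬g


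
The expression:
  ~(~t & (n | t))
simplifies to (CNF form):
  t | ~n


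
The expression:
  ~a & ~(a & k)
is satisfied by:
  {a: False}


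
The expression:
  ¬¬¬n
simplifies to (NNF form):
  ¬n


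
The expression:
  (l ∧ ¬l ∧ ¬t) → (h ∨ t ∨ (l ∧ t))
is always true.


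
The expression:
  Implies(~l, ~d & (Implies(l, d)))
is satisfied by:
  {l: True, d: False}
  {d: False, l: False}
  {d: True, l: True}


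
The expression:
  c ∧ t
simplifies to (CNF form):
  c ∧ t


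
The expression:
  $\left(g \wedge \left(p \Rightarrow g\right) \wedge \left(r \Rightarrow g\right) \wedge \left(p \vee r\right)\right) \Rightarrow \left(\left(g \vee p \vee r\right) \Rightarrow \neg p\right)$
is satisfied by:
  {p: False, g: False}
  {g: True, p: False}
  {p: True, g: False}


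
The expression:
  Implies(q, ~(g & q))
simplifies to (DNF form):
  ~g | ~q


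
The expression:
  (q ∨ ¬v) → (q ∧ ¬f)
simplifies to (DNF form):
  (q ∧ ¬f) ∨ (v ∧ ¬q)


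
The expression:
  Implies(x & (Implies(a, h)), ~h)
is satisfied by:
  {h: False, x: False}
  {x: True, h: False}
  {h: True, x: False}


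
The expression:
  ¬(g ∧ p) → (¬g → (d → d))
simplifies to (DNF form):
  True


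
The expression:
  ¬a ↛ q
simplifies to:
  q ∨ ¬a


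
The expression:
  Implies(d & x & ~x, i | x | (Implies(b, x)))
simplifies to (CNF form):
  True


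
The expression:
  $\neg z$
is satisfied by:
  {z: False}


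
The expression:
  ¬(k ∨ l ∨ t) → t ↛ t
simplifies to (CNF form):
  k ∨ l ∨ t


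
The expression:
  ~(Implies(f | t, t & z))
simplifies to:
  (f & ~t) | (t & ~z)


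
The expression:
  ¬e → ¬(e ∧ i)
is always true.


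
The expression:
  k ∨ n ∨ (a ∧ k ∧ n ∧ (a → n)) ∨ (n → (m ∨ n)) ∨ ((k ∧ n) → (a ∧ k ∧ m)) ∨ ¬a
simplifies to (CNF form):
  True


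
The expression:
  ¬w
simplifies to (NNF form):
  ¬w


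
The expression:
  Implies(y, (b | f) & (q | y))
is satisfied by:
  {b: True, f: True, y: False}
  {b: True, f: False, y: False}
  {f: True, b: False, y: False}
  {b: False, f: False, y: False}
  {b: True, y: True, f: True}
  {b: True, y: True, f: False}
  {y: True, f: True, b: False}


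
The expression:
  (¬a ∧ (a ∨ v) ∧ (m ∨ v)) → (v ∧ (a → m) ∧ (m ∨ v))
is always true.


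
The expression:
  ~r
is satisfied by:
  {r: False}


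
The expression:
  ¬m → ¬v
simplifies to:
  m ∨ ¬v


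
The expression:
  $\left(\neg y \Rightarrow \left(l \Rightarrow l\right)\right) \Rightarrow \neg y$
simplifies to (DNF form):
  $\neg y$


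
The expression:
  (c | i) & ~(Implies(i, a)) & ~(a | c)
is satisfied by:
  {i: True, a: False, c: False}


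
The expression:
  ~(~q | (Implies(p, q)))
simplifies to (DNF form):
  False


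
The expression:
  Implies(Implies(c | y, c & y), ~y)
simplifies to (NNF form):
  ~c | ~y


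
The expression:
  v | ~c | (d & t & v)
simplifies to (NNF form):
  v | ~c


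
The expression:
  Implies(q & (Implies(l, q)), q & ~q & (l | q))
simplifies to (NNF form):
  ~q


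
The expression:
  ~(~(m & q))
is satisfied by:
  {m: True, q: True}


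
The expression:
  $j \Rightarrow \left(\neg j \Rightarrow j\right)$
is always true.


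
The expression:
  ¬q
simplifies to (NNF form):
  ¬q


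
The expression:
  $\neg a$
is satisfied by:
  {a: False}


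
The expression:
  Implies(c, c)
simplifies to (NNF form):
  True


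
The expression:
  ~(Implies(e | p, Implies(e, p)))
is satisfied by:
  {e: True, p: False}


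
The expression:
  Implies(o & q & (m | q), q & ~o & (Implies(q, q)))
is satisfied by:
  {o: False, q: False}
  {q: True, o: False}
  {o: True, q: False}


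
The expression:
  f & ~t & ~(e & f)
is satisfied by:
  {f: True, e: False, t: False}


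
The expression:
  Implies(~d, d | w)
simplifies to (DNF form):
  d | w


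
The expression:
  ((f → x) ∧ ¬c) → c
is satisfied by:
  {c: True, f: True, x: False}
  {c: True, f: False, x: False}
  {x: True, c: True, f: True}
  {x: True, c: True, f: False}
  {f: True, x: False, c: False}


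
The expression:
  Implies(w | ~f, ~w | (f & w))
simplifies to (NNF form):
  f | ~w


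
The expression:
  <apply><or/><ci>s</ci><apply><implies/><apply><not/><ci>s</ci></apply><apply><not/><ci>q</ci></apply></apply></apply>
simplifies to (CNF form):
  <apply><or/><ci>s</ci><apply><not/><ci>q</ci></apply></apply>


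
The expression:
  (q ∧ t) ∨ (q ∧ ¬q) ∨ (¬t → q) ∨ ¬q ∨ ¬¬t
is always true.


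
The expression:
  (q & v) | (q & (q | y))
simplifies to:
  q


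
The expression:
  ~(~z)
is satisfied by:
  {z: True}


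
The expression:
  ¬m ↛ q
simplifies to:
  q ∨ ¬m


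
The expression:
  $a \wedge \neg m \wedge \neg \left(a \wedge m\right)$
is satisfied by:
  {a: True, m: False}


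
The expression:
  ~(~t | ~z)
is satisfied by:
  {t: True, z: True}


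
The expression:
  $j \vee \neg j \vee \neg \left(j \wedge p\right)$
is always true.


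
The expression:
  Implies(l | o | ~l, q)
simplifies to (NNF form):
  q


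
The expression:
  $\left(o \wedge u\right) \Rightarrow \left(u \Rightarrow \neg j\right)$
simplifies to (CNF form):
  $\neg j \vee \neg o \vee \neg u$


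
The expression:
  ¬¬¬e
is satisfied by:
  {e: False}


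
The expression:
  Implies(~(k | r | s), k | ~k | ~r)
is always true.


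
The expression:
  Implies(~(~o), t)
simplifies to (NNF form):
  t | ~o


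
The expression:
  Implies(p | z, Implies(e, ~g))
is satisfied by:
  {z: False, p: False, e: False, g: False}
  {p: True, g: False, z: False, e: False}
  {z: True, g: False, p: False, e: False}
  {p: True, z: True, g: False, e: False}
  {g: True, z: False, p: False, e: False}
  {g: True, p: True, z: False, e: False}
  {g: True, z: True, p: False, e: False}
  {g: True, p: True, z: True, e: False}
  {e: True, g: False, z: False, p: False}
  {e: True, p: True, g: False, z: False}
  {e: True, z: True, g: False, p: False}
  {e: True, p: True, z: True, g: False}
  {e: True, g: True, z: False, p: False}


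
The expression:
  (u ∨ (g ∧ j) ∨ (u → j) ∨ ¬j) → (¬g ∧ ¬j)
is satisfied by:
  {g: False, j: False}


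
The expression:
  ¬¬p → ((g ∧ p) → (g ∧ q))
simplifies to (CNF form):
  q ∨ ¬g ∨ ¬p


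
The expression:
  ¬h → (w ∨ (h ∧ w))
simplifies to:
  h ∨ w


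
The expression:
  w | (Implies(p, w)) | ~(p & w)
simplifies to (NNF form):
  True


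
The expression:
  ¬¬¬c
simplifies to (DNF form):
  ¬c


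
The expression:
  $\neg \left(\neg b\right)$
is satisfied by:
  {b: True}


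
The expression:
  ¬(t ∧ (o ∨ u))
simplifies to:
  (¬o ∧ ¬u) ∨ ¬t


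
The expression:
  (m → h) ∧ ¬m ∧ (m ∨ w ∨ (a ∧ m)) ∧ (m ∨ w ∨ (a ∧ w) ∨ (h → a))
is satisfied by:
  {w: True, m: False}


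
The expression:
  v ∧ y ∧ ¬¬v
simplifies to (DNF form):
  v ∧ y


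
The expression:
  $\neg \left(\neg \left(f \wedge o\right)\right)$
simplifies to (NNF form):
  $f \wedge o$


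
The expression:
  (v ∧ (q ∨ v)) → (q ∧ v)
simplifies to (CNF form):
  q ∨ ¬v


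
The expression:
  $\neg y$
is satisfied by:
  {y: False}


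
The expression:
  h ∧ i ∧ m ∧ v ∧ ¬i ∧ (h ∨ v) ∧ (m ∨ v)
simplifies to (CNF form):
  False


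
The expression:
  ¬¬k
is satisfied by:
  {k: True}


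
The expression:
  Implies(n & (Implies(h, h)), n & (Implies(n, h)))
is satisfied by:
  {h: True, n: False}
  {n: False, h: False}
  {n: True, h: True}


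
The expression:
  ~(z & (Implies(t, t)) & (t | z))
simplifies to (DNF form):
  ~z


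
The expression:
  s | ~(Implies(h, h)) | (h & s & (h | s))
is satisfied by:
  {s: True}


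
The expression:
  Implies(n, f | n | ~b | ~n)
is always true.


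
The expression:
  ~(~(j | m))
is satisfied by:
  {m: True, j: True}
  {m: True, j: False}
  {j: True, m: False}


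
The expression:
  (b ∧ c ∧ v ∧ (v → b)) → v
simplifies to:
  True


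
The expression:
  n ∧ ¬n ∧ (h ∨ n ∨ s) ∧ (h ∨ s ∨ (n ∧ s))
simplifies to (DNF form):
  False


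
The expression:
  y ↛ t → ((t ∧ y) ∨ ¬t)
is always true.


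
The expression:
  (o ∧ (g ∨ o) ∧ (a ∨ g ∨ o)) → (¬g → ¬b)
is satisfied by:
  {g: True, o: False, b: False}
  {o: False, b: False, g: False}
  {b: True, g: True, o: False}
  {b: True, o: False, g: False}
  {g: True, o: True, b: False}
  {o: True, g: False, b: False}
  {b: True, o: True, g: True}


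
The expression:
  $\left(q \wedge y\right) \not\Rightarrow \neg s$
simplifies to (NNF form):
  $q \wedge s \wedge y$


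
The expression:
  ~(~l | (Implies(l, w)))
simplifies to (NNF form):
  l & ~w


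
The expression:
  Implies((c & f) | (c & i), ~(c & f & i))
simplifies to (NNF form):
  ~c | ~f | ~i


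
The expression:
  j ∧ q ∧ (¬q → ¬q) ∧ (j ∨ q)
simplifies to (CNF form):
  j ∧ q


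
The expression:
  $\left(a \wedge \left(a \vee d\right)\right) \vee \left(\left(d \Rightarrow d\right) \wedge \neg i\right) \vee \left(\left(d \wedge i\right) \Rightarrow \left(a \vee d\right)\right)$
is always true.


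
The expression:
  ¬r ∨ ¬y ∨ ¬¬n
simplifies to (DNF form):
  n ∨ ¬r ∨ ¬y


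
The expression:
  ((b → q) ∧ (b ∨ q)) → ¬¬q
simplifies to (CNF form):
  True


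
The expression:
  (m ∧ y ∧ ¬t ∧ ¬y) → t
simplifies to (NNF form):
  True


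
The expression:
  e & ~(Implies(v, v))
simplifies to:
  False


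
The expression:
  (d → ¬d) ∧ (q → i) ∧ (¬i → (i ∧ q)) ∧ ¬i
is never true.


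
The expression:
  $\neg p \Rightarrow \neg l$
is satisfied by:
  {p: True, l: False}
  {l: False, p: False}
  {l: True, p: True}


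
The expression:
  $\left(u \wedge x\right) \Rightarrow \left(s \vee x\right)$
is always true.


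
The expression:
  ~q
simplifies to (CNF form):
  ~q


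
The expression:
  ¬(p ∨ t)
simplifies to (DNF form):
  ¬p ∧ ¬t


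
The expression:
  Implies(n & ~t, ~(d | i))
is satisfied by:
  {t: True, d: False, n: False, i: False}
  {i: True, t: True, d: False, n: False}
  {t: True, d: True, i: False, n: False}
  {i: True, t: True, d: True, n: False}
  {i: False, d: False, t: False, n: False}
  {i: True, d: False, t: False, n: False}
  {d: True, i: False, t: False, n: False}
  {i: True, d: True, t: False, n: False}
  {n: True, t: True, i: False, d: False}
  {n: True, i: True, t: True, d: False}
  {n: True, t: True, d: True, i: False}
  {n: True, i: True, t: True, d: True}
  {n: True, i: False, d: False, t: False}


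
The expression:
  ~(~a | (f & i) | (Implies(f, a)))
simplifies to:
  False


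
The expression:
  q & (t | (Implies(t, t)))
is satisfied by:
  {q: True}


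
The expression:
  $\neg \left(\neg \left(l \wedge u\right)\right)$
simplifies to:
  $l \wedge u$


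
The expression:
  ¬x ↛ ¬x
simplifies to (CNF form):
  False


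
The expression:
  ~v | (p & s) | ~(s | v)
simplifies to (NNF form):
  ~v | (p & s)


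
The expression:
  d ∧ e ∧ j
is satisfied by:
  {j: True, e: True, d: True}


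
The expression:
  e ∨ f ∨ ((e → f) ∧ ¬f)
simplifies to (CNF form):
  True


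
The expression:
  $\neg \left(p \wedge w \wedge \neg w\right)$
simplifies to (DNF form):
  $\text{True}$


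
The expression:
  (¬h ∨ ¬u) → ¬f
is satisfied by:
  {h: True, u: True, f: False}
  {h: True, u: False, f: False}
  {u: True, h: False, f: False}
  {h: False, u: False, f: False}
  {f: True, h: True, u: True}


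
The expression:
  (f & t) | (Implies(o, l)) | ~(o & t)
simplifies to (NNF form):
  f | l | ~o | ~t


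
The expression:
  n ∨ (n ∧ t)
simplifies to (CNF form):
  n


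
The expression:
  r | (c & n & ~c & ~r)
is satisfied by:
  {r: True}


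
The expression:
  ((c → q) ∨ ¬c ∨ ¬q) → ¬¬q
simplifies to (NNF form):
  q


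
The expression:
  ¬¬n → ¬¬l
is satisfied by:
  {l: True, n: False}
  {n: False, l: False}
  {n: True, l: True}


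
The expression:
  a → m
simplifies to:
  m ∨ ¬a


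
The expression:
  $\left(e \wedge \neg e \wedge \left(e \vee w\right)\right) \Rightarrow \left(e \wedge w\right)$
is always true.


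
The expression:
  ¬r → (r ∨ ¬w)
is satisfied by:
  {r: True, w: False}
  {w: False, r: False}
  {w: True, r: True}


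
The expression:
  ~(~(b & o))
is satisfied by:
  {b: True, o: True}


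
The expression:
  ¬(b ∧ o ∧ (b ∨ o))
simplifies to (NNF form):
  ¬b ∨ ¬o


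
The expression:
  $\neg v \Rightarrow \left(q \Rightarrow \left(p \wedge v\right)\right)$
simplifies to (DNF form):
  $v \vee \neg q$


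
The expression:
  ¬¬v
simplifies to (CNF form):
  v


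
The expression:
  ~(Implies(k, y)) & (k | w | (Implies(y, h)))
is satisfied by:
  {k: True, y: False}


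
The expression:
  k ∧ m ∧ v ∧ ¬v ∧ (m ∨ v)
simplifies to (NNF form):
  False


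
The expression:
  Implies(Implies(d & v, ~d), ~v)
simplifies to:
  d | ~v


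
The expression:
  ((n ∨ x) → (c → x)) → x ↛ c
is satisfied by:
  {x: True, n: True, c: False}
  {x: True, n: False, c: False}
  {c: True, n: True, x: False}


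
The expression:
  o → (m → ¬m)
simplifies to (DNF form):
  ¬m ∨ ¬o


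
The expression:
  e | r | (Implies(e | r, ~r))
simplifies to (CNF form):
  True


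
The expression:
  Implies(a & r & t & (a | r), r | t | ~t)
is always true.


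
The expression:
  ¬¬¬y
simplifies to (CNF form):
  ¬y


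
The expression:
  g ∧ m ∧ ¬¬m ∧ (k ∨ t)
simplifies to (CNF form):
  g ∧ m ∧ (k ∨ t)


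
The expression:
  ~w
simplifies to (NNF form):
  ~w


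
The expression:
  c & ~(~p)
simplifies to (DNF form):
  c & p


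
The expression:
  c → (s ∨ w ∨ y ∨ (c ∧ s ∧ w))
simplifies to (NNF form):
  s ∨ w ∨ y ∨ ¬c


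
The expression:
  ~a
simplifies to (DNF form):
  ~a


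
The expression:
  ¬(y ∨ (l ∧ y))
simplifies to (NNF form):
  ¬y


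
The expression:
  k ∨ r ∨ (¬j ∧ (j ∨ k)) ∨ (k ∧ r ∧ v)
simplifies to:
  k ∨ r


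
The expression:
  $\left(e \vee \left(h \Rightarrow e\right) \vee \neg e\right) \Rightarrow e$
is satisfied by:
  {e: True}


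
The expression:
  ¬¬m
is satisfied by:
  {m: True}


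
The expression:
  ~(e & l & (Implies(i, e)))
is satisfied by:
  {l: False, e: False}
  {e: True, l: False}
  {l: True, e: False}


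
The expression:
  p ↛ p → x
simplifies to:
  True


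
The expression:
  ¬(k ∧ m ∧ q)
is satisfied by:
  {k: False, q: False, m: False}
  {m: True, k: False, q: False}
  {q: True, k: False, m: False}
  {m: True, q: True, k: False}
  {k: True, m: False, q: False}
  {m: True, k: True, q: False}
  {q: True, k: True, m: False}


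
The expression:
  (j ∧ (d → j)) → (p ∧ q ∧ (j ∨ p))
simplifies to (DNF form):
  (p ∧ q) ∨ ¬j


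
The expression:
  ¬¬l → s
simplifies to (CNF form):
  s ∨ ¬l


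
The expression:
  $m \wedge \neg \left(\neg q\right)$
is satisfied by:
  {m: True, q: True}


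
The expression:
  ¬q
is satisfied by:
  {q: False}


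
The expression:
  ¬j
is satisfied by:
  {j: False}


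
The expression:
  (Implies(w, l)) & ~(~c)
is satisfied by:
  {c: True, l: True, w: False}
  {c: True, w: False, l: False}
  {c: True, l: True, w: True}


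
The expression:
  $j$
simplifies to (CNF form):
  $j$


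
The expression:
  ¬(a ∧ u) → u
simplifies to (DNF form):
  u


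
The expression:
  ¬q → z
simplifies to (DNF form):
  q ∨ z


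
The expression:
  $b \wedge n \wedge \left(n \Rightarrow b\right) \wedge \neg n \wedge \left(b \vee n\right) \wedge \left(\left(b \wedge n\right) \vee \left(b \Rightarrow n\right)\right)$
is never true.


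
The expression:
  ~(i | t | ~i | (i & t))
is never true.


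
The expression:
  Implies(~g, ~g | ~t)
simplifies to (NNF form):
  True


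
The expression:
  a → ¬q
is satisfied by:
  {q: False, a: False}
  {a: True, q: False}
  {q: True, a: False}


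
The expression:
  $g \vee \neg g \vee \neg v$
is always true.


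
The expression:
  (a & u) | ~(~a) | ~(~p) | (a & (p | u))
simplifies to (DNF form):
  a | p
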